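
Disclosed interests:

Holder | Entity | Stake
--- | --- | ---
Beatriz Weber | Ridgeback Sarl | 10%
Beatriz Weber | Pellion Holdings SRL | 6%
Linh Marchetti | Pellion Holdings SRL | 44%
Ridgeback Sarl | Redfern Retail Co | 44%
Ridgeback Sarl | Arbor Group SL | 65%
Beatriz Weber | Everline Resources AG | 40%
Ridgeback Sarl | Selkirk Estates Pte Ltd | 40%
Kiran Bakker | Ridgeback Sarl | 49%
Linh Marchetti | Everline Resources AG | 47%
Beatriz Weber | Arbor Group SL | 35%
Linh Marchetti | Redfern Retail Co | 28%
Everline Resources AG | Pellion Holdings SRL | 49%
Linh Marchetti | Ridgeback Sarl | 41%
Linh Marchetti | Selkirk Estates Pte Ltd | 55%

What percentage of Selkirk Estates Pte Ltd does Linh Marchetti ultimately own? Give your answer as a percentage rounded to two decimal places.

Linh reaches Selkirk along 2 paths.
Via Ridgeback: 41% × 40% = 16.4%.
Direct stake: 55% = 55%.
Total: 16.4% + 55% = 71.4%.
Rounded: 71.40%.

71.40%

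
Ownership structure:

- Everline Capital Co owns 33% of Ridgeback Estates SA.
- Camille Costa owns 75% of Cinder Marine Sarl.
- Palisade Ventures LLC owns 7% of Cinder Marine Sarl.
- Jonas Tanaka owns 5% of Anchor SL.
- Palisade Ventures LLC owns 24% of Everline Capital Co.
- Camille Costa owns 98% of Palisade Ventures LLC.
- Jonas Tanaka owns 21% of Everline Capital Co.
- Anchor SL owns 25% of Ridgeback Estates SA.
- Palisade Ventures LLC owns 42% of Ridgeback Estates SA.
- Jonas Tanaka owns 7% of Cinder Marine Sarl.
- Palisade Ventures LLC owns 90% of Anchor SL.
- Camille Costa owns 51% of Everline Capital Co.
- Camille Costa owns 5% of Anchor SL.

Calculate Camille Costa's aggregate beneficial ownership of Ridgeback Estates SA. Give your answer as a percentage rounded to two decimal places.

89.05%

Camille reaches Ridgeback along 5 paths.
Via Palisade → Everline: 98% × 24% × 33% = 7.7616%.
Via Everline: 51% × 33% = 16.83%.
Via Anchor: 5% × 25% = 1.25%.
Via Palisade → Anchor: 98% × 90% × 25% = 22.05%.
Via Palisade: 98% × 42% = 41.16%.
Total: 7.7616% + 16.83% + 1.25% + 22.05% + 41.16% = 89.0516%.
Rounded: 89.05%.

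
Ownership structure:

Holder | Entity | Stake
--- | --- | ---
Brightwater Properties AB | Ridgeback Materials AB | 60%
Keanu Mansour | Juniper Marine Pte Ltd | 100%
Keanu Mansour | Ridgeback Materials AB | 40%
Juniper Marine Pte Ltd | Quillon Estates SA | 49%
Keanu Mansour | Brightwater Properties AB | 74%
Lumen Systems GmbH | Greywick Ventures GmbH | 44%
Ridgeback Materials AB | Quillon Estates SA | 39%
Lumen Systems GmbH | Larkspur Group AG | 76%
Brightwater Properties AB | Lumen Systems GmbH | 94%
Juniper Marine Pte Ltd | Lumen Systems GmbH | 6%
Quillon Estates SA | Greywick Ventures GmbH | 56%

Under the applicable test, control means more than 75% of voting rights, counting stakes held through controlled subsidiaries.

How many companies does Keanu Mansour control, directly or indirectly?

1

Keanu holds 100% of Juniper, so Keanu controls Juniper.
No other company's threshold is met.
Keanu controls 1 company.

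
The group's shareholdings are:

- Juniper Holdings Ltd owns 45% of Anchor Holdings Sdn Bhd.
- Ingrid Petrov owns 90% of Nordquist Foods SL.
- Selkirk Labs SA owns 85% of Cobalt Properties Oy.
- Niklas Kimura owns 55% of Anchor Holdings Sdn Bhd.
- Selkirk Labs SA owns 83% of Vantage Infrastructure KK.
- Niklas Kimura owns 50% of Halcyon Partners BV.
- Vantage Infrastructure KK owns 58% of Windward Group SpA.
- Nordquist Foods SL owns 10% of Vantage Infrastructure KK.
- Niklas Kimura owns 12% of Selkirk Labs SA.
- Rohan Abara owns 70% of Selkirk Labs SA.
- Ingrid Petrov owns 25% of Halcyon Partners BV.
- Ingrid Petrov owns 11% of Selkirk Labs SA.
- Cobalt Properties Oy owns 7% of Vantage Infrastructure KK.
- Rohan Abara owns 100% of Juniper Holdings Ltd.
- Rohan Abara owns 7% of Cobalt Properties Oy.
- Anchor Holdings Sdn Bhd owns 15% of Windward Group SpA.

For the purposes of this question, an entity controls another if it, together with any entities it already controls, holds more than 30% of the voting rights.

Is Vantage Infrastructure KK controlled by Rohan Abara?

Yes

Rohan holds 70% of Selkirk, so Rohan controls Selkirk.
Selkirk and Rohan together hold 85% + 7% = 92% of Cobalt, so Rohan controls Cobalt.
Selkirk and Cobalt together hold 83% + 7% = 90% of Vantage, so Rohan controls Vantage.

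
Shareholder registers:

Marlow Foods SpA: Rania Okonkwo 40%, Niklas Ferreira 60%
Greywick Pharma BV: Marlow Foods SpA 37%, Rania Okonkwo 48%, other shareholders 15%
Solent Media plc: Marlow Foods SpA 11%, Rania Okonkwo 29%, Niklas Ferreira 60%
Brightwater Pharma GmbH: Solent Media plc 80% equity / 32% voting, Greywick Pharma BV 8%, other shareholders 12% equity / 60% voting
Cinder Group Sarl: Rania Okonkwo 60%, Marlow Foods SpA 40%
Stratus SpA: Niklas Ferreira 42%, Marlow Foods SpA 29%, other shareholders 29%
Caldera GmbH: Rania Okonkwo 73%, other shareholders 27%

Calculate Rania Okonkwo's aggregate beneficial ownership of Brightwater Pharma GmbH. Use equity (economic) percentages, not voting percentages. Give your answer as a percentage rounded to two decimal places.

Rania reaches Brightwater along 4 paths.
Via Marlow → Solent: 40% × 11% × 80% = 3.52%.
Via Solent: 29% × 80% = 23.2%.
Via Marlow → Greywick: 40% × 37% × 8% = 1.184%.
Via Greywick: 48% × 8% = 3.84%.
Total: 3.52% + 23.2% + 1.184% + 3.84% = 31.744%.
Rounded: 31.74%.

31.74%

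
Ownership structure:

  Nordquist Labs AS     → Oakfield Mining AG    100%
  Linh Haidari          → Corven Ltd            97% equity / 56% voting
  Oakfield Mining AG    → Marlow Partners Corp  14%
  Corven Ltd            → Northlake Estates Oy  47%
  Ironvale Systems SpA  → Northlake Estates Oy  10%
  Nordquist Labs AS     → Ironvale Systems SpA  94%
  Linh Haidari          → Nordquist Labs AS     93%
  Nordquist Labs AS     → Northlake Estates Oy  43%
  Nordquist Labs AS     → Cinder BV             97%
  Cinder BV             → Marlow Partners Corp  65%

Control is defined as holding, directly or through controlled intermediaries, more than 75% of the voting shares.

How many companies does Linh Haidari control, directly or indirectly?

Linh holds 93% of Nordquist, so Linh controls Nordquist.
Nordquist holds 94% of Ironvale, so Linh controls Ironvale.
Nordquist holds 100% of Oakfield, so Linh controls Oakfield.
Nordquist holds 97% of Cinder, so Linh controls Cinder.
Oakfield and Cinder together hold 14% + 65% = 79% of Marlow, so Linh controls Marlow.
No other company's threshold is met.
Linh controls 5 companies.

5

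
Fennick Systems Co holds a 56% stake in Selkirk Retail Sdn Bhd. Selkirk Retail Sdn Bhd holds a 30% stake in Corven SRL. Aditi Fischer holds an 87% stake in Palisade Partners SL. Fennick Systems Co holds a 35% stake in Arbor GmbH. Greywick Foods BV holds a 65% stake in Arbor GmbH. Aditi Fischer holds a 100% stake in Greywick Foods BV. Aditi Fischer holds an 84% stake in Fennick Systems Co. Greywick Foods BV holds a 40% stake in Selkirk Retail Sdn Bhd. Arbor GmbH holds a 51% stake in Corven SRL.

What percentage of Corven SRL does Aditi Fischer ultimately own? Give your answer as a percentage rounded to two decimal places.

74.26%

Aditi reaches Corven along 4 paths.
Via Greywick → Selkirk: 100% × 40% × 30% = 12%.
Via Fennick → Selkirk: 84% × 56% × 30% = 14.112%.
Via Fennick → Arbor: 84% × 35% × 51% = 14.994%.
Via Greywick → Arbor: 100% × 65% × 51% = 33.15%.
Total: 12% + 14.112% + 14.994% + 33.15% = 74.256%.
Rounded: 74.26%.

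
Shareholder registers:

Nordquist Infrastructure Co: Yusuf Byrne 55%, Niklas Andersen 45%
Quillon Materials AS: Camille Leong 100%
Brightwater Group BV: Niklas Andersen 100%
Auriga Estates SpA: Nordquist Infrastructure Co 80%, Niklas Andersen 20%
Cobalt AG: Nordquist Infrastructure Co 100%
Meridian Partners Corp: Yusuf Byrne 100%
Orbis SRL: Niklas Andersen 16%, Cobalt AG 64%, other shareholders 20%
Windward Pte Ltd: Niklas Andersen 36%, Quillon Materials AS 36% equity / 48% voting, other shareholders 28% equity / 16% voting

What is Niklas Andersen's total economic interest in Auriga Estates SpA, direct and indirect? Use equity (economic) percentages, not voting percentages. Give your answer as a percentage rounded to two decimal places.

Niklas reaches Auriga along 2 paths.
Via Nordquist: 45% × 80% = 36%.
Direct stake: 20% = 20%.
Total: 36% + 20% = 56%.
Rounded: 56.00%.

56.00%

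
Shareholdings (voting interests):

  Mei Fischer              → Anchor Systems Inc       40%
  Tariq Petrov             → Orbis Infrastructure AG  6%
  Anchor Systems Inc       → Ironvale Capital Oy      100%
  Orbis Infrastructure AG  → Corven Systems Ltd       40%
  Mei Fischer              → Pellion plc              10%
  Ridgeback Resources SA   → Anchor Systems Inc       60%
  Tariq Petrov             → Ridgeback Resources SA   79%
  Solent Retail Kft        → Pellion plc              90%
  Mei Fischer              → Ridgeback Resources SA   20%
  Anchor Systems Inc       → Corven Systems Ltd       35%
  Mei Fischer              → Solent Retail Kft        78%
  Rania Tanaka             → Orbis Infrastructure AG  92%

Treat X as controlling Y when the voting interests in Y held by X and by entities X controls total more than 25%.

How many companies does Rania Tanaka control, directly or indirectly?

Rania holds 92% of Orbis, so Rania controls Orbis.
Orbis holds 40% of Corven, so Rania controls Corven.
No other company's threshold is met.
Rania controls 2 companies.

2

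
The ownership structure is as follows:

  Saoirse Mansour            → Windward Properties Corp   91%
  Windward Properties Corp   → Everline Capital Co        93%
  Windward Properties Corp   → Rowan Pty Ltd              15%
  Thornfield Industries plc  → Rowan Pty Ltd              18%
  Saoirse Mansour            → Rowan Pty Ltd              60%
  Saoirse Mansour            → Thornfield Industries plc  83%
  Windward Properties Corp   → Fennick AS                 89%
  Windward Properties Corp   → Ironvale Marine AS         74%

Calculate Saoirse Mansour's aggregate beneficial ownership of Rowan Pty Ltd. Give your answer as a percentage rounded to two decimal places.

88.59%

Saoirse reaches Rowan along 3 paths.
Via Thornfield: 83% × 18% = 14.94%.
Via Windward: 91% × 15% = 13.65%.
Direct stake: 60% = 60%.
Total: 14.94% + 13.65% + 60% = 88.59%.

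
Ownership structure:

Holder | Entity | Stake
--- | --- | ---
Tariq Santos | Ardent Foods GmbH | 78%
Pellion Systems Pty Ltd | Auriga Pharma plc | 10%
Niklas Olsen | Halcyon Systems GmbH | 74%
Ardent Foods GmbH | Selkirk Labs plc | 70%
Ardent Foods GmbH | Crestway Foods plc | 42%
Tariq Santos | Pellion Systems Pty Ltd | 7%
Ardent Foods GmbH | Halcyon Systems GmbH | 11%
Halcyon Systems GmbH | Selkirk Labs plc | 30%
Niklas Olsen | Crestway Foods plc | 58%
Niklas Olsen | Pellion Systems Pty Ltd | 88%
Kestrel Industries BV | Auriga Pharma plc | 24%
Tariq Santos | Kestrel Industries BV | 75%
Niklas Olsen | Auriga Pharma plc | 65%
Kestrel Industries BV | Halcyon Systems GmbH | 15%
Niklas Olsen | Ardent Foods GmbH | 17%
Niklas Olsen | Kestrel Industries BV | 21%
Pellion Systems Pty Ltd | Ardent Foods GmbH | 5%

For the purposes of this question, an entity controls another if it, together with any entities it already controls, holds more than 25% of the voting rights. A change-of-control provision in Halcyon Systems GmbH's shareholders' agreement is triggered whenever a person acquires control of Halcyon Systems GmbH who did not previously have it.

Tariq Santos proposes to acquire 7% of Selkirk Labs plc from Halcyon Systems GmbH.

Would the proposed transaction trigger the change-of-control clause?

The purchase adds only to Tariq's holdings (Halcyon's stake shrinks), so Tariq is the only person who could newly come to control Halcyon.
Tariq holds 78% of Ardent, so Tariq controls Ardent.
Tariq holds 75% of Kestrel, so Tariq controls Kestrel.
Ardent and Kestrel together hold 11% + 15% = 26% of Halcyon, so Tariq controls Halcyon.
So Tariq already controls Halcyon before the transaction.
After the purchase, Tariq holds 7% of Selkirk directly, and Halcyon's stake falls to 23%.
Tariq controlled Halcyon already, so this is not a new person acquiring control; every other person's position is unchanged or reduced.
No new person acquires control, so the clause is not triggered.

No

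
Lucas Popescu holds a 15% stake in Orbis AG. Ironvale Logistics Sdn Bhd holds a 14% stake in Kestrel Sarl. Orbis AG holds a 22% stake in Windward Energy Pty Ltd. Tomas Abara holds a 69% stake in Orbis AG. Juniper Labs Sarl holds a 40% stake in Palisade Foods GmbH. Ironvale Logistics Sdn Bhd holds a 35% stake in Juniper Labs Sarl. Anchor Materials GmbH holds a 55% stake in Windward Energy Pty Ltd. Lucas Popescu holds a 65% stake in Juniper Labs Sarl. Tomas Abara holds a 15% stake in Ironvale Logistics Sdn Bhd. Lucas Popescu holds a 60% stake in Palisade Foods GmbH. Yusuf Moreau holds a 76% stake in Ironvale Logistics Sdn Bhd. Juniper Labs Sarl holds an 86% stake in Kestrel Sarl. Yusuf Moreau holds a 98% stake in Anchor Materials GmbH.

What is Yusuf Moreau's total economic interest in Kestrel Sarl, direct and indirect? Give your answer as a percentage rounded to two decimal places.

33.52%

Yusuf reaches Kestrel along 2 paths.
Via Ironvale → Juniper: 76% × 35% × 86% = 22.876%.
Via Ironvale: 76% × 14% = 10.64%.
Total: 22.876% + 10.64% = 33.516%.
Rounded: 33.52%.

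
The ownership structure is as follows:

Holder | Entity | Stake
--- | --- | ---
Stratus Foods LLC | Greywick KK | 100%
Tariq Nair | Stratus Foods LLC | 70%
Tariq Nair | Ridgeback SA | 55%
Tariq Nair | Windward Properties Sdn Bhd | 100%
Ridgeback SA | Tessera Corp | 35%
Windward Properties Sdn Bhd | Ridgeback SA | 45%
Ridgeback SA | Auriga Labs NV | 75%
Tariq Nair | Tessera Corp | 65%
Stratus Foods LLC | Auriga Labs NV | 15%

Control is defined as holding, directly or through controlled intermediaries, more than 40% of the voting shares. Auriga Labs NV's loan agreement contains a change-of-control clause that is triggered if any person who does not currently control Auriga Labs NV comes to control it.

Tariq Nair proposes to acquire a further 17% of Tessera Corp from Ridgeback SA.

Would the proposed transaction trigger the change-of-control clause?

No

The purchase adds only to Tariq's holdings (Ridgeback's stake shrinks), so Tariq is the only person who could newly come to control Auriga.
Tariq holds 70% of Stratus, so Tariq controls Stratus.
Tariq holds 100% of Windward, so Tariq controls Windward.
Tariq and Windward together hold 55% + 45% = 100% of Ridgeback, so Tariq controls Ridgeback.
Ridgeback and Stratus together hold 75% + 15% = 90% of Auriga, so Tariq controls Auriga.
So Tariq already controls Auriga before the transaction.
After the purchase, Tariq's direct stake in Tessera rises to 65% + 17% = 82%, and Ridgeback's stake falls to 18%.
Tariq controlled Auriga already, so this is not a new person acquiring control; every other person's position is unchanged or reduced.
No new person acquires control, so the clause is not triggered.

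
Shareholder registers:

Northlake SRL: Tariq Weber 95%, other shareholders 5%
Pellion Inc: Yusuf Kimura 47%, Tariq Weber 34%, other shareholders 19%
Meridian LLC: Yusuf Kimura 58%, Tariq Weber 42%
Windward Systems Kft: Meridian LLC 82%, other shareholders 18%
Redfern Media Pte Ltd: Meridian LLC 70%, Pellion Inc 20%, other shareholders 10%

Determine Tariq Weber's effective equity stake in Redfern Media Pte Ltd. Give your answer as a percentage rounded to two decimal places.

36.20%

Tariq reaches Redfern along 2 paths.
Via Meridian: 42% × 70% = 29.4%.
Via Pellion: 34% × 20% = 6.8%.
Total: 29.4% + 6.8% = 36.2%.
Rounded: 36.20%.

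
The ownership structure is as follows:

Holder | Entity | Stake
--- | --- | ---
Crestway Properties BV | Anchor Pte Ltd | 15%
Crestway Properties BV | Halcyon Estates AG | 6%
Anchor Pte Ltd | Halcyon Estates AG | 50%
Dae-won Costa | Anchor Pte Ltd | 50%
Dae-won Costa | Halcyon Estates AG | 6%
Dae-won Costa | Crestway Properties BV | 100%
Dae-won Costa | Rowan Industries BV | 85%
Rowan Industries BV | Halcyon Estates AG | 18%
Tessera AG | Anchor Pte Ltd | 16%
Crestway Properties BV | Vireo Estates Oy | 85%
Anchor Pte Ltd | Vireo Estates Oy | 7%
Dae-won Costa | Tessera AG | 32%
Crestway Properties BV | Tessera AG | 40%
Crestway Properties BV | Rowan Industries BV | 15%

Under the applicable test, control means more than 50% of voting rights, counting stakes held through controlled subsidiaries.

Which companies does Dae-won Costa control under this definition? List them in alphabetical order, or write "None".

Dae-won holds 100% of Crestway, so Dae-won controls Crestway.
Crestway and Dae-won together hold 40% + 32% = 72% of Tessera, so Dae-won controls Tessera.
Tessera and Crestway and Dae-won together hold 16% + 15% + 50% = 81% of Anchor, so Dae-won controls Anchor.
Crestway and Dae-won together hold 15% + 85% = 100% of Rowan, so Dae-won controls Rowan.
Dae-won and Rowan and Anchor and Crestway together hold 6% + 18% + 50% + 6% = 80% of Halcyon, so Dae-won controls Halcyon.
Anchor and Crestway together hold 7% + 85% = 92% of Vireo, so Dae-won controls Vireo.

Anchor Pte Ltd, Crestway Properties BV, Halcyon Estates AG, Rowan Industries BV, Tessera AG, Vireo Estates Oy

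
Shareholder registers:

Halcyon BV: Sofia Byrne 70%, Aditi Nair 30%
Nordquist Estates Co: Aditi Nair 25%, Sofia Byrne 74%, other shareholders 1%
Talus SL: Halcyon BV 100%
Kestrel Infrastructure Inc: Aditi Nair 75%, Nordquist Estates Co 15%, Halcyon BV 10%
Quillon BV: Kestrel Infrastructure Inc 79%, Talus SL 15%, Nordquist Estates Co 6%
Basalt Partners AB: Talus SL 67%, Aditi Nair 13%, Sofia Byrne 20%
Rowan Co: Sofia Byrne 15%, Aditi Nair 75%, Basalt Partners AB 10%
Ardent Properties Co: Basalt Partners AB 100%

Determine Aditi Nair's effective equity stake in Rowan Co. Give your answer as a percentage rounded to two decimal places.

78.31%

Aditi reaches Rowan along 3 paths.
Direct stake: 75% = 75%.
Via Halcyon → Talus → Basalt: 30% × 100% × 67% × 10% = 2.01%.
Via Basalt: 13% × 10% = 1.3%.
Total: 75% + 2.01% + 1.3% = 78.31%.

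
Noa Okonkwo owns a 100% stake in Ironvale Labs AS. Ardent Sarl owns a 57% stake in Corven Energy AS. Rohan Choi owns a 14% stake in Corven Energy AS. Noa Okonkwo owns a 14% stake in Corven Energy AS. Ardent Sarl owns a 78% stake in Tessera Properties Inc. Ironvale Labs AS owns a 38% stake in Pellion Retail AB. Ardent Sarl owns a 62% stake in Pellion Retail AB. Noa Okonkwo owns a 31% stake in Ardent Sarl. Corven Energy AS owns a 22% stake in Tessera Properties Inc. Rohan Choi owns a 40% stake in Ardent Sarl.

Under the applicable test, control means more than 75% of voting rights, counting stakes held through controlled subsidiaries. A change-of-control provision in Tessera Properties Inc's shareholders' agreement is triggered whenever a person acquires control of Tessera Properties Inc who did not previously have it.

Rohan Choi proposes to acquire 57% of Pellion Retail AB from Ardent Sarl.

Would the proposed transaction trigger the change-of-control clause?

The purchase adds only to Rohan's holdings (Ardent's stake shrinks), so Rohan is the only person who could newly come to control Tessera.
Rohan's largest direct stake is 40% in Ardent, which does not meet the threshold, so Rohan controls no company.
Neither Rohan nor any entity Rohan controls holds any voting interest in Tessera.
So before the transaction, Rohan does not control Tessera.
After the purchase, Rohan holds 57% of Pellion directly, and Ardent's stake falls to 5%.
Rohan's side now holds 57% of Pellion, not > 75%, so Rohan still does not control Pellion.
After the transaction, neither Rohan nor any entity Rohan controls holds a voting interest in Tessera, so Rohan still does not control it.
No new person acquires control, so the clause is not triggered.

No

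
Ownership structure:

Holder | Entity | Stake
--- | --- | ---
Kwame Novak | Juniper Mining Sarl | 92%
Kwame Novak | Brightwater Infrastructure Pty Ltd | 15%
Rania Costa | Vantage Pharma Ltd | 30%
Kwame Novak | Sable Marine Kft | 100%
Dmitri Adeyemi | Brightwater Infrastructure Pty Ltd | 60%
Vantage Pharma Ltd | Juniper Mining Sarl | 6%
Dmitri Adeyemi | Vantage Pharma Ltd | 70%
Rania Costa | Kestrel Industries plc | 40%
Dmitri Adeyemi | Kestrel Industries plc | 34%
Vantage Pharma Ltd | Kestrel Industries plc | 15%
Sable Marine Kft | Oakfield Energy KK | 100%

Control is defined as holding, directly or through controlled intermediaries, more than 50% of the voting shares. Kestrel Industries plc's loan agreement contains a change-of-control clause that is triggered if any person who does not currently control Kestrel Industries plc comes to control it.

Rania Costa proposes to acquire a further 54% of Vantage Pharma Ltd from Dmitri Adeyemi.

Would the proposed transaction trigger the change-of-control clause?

Yes

The purchase adds only to Rania's holdings (Dmitri's stake shrinks), so Rania is the only person who could newly come to control Kestrel.
Rania's largest direct stake is 40% in Kestrel, which does not meet the threshold, so Rania controls no company.
In Kestrel, Rania's side holds only 40%, not > 50%.
So before the transaction, Rania does not control Kestrel.
After the purchase, Rania's direct stake in Vantage rises to 30% + 54% = 84%, and Dmitri's stake falls to 16%.
Rania holds 84% of Vantage, so Rania controls Vantage.
Vantage and Rania together hold 15% + 40% = 55% of Kestrel, so Rania controls Kestrel.
Rania did not control Kestrel before and does after, so the clause is triggered.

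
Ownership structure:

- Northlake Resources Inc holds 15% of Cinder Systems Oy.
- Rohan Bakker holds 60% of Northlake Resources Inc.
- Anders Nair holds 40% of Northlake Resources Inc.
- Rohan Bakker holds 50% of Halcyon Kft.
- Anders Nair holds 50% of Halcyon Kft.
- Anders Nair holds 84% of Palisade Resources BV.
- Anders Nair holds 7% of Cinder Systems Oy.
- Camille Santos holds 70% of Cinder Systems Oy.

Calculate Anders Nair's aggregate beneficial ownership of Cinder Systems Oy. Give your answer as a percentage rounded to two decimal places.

Anders reaches Cinder along 2 paths.
Via Northlake: 40% × 15% = 6%.
Direct stake: 7% = 7%.
Total: 6% + 7% = 13%.
Rounded: 13.00%.

13.00%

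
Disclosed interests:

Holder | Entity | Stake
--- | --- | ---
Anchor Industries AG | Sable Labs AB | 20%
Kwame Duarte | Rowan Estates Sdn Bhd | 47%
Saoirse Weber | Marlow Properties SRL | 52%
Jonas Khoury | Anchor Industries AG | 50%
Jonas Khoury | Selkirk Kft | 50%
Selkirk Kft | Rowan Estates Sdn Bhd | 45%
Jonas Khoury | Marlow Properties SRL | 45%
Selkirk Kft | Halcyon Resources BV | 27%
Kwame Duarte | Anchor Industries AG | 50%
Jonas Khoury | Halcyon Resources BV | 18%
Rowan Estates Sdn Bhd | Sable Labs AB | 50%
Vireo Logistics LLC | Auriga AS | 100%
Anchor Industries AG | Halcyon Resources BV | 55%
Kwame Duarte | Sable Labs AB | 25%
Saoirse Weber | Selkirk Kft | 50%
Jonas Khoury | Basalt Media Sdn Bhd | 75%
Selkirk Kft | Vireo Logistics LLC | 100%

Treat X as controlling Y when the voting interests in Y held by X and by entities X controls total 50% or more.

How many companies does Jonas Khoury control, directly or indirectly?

Jonas holds 50% of Selkirk, so Jonas controls Selkirk.
Jonas holds 50% of Anchor, so Jonas controls Anchor.
Selkirk holds 100% of Vireo, so Jonas controls Vireo.
Jonas holds 75% of Basalt, so Jonas controls Basalt.
Vireo holds 100% of Auriga, so Jonas controls Auriga.
Selkirk and Anchor and Jonas together hold 27% + 55% + 18% = 100% of Halcyon, so Jonas controls Halcyon.
No other company's threshold is met.
Jonas controls 6 companies.

6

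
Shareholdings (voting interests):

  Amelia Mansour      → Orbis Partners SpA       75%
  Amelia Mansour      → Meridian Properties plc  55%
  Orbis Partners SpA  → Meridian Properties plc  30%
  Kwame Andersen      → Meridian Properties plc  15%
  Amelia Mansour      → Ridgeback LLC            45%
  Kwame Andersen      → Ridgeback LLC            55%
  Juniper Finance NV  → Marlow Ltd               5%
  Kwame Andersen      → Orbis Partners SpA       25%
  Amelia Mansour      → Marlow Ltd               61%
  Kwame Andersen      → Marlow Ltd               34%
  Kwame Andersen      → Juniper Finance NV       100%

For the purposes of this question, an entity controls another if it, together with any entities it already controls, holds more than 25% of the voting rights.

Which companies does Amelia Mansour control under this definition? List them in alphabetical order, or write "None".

Marlow Ltd, Meridian Properties plc, Orbis Partners SpA, Ridgeback LLC

Amelia holds 45% of Ridgeback, so Amelia controls Ridgeback.
Amelia holds 75% of Orbis, so Amelia controls Orbis.
Amelia holds 61% of Marlow, so Amelia controls Marlow.
Orbis and Amelia together hold 30% + 55% = 85% of Meridian, so Amelia controls Meridian.
No other company's threshold is met.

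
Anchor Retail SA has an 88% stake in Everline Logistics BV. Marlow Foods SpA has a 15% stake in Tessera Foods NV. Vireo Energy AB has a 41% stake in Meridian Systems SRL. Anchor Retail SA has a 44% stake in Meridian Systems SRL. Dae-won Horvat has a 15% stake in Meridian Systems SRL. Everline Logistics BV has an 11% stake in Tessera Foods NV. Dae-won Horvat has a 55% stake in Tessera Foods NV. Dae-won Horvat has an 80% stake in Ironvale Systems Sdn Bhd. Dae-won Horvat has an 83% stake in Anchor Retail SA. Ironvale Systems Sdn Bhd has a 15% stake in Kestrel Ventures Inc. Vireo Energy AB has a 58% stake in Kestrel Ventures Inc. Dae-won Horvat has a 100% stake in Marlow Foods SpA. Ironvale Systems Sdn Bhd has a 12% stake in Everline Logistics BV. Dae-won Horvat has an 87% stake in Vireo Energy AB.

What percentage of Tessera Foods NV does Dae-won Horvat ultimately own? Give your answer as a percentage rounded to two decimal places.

79.09%

Dae-won reaches Tessera along 4 paths.
Via Ironvale → Everline: 80% × 12% × 11% = 1.056%.
Via Anchor → Everline: 83% × 88% × 11% = 8.0344%.
Via Marlow: 100% × 15% = 15%.
Direct stake: 55% = 55%.
Total: 1.056% + 8.0344% + 15% + 55% = 79.0904%.
Rounded: 79.09%.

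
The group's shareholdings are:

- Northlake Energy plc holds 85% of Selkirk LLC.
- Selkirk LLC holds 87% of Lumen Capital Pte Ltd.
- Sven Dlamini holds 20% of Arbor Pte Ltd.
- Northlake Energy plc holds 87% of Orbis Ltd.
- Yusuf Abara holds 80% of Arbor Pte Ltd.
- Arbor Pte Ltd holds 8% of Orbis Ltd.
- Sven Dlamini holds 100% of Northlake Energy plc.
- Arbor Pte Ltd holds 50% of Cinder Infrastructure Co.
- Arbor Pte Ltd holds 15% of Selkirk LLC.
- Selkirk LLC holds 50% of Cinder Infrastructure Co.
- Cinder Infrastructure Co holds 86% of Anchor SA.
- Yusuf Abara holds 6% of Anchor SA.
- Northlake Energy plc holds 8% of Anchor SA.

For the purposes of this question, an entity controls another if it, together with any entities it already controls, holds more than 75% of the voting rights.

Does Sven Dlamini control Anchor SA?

Sven holds 100% of Northlake, so Sven controls Northlake.
Northlake holds 85% of Selkirk, so Sven controls Selkirk.
Northlake holds 87% of Orbis, so Sven controls Orbis.
Selkirk holds 87% of Lumen, so Sven controls Lumen.
In Anchor, Sven's side holds only 8%, not > 75%.
So Sven does not control Anchor.

No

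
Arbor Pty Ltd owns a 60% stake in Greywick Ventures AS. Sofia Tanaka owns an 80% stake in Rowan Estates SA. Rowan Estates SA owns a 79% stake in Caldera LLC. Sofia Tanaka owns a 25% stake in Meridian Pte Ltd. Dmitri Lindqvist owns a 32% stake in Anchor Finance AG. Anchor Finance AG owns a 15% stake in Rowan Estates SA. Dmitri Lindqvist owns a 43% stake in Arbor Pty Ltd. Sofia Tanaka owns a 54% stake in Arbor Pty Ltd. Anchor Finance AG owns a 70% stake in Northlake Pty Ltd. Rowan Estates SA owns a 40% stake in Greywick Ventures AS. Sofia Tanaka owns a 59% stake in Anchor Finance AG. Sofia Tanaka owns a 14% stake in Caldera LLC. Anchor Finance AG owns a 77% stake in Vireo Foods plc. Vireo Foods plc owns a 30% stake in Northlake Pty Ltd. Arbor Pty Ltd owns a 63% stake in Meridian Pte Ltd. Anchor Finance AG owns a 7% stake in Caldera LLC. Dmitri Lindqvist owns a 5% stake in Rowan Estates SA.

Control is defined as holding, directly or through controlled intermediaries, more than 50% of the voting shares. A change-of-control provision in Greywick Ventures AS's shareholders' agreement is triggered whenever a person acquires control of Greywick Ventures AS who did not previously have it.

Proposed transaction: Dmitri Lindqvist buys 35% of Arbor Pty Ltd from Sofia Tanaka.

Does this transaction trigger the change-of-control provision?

The purchase adds only to Dmitri's holdings (Sofia's stake shrinks), so Dmitri is the only person who could newly come to control Greywick.
Dmitri's largest direct stake is 43% in Arbor, which does not meet the threshold, so Dmitri controls no company.
Neither Dmitri nor any entity Dmitri controls holds any voting interest in Greywick.
So before the transaction, Dmitri does not control Greywick.
After the purchase, Dmitri's direct stake in Arbor rises to 43% + 35% = 78%, and Sofia's stake falls to 19%.
Dmitri holds 78% of Arbor, so Dmitri controls Arbor.
Arbor holds 60% of Greywick, so Dmitri controls Greywick.
Dmitri did not control Greywick before and does after, so the clause is triggered.

Yes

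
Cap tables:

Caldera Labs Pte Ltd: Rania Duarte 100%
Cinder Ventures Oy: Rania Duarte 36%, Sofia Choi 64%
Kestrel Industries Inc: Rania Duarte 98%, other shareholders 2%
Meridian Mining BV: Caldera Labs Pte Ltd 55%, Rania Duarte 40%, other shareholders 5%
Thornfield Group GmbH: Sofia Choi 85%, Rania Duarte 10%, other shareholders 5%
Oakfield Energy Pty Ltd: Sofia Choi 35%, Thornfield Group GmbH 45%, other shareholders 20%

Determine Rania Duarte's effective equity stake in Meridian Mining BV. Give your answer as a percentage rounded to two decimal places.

Rania reaches Meridian along 2 paths.
Via Caldera: 100% × 55% = 55%.
Direct stake: 40% = 40%.
Total: 55% + 40% = 95%.
Rounded: 95.00%.

95.00%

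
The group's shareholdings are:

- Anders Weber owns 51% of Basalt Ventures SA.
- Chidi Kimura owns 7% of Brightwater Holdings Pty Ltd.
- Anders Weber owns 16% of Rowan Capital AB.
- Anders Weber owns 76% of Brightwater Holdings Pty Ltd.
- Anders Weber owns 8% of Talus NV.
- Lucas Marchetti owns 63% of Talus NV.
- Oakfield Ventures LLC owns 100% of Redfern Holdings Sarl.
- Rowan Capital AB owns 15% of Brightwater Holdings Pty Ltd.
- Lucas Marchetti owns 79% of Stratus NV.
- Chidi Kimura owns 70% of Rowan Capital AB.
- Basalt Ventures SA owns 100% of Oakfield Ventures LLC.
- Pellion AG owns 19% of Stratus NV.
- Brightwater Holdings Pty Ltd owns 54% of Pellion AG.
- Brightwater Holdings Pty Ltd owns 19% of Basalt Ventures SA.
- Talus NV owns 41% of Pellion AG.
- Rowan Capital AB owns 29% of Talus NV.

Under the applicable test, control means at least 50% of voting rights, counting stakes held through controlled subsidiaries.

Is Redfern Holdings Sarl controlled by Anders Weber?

Anders holds 76% of Brightwater, so Anders controls Brightwater.
Anders and Brightwater together hold 51% + 19% = 70% of Basalt, so Anders controls Basalt.
Basalt holds 100% of Oakfield, so Anders controls Oakfield.
Oakfield holds 100% of Redfern, so Anders controls Redfern.

Yes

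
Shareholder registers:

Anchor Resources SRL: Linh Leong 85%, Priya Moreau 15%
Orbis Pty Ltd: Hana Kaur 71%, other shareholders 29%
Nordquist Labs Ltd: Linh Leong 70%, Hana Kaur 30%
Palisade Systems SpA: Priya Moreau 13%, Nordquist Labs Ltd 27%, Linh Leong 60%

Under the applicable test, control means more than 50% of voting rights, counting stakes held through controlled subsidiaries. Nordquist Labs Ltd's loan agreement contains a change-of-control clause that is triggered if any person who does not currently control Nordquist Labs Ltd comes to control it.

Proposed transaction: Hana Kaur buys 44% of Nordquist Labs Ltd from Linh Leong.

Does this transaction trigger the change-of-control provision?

Yes

The purchase adds only to Hana's holdings (Linh's stake shrinks), so Hana is the only person who could newly come to control Nordquist.
Hana holds 71% of Orbis, so Hana controls Orbis.
In Nordquist, Hana's side holds only 30%, not > 50%.
So before the transaction, Hana does not control Nordquist.
After the purchase, Hana's direct stake in Nordquist rises to 30% + 44% = 74%, and Linh's stake falls to 26%.
Hana holds 74% of Nordquist, so Hana controls Nordquist.
Hana did not control Nordquist before and does after, so the clause is triggered.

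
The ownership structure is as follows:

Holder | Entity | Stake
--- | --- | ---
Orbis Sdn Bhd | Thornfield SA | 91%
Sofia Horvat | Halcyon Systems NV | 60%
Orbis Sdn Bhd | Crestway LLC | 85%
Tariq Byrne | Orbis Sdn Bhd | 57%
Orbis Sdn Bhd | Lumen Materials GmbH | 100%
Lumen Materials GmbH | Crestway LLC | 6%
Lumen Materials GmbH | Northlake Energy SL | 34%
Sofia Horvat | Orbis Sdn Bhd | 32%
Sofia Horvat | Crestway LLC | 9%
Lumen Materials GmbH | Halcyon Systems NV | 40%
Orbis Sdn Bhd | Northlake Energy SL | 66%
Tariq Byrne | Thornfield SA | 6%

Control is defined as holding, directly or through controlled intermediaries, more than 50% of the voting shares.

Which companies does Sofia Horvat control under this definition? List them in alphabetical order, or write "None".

Sofia holds 60% of Halcyon, so Sofia controls Halcyon.
No other company's threshold is met.

Halcyon Systems NV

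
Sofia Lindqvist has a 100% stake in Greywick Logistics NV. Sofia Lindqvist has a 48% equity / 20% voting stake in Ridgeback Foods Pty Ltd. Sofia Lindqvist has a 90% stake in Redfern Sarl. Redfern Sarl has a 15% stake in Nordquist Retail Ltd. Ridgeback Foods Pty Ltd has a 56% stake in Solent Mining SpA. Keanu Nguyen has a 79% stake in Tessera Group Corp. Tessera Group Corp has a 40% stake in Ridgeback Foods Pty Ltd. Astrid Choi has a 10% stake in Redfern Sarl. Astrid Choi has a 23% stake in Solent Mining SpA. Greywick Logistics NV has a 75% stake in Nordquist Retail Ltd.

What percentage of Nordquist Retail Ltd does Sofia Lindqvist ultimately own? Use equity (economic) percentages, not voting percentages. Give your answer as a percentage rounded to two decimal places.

Sofia reaches Nordquist along 2 paths.
Via Greywick: 100% × 75% = 75%.
Via Redfern: 90% × 15% = 13.5%.
Total: 75% + 13.5% = 88.5%.
Rounded: 88.50%.

88.50%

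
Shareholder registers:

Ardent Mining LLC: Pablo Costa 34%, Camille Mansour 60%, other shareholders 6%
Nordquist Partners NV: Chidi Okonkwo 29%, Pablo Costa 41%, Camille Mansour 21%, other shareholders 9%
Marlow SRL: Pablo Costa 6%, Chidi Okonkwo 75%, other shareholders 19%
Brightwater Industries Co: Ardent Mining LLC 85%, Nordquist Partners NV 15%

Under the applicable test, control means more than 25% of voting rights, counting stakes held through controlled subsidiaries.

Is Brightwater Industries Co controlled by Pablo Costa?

Pablo holds 41% of Nordquist, so Pablo controls Nordquist.
Pablo holds 34% of Ardent, so Pablo controls Ardent.
Ardent and Nordquist together hold 85% + 15% = 100% of Brightwater, so Pablo controls Brightwater.

Yes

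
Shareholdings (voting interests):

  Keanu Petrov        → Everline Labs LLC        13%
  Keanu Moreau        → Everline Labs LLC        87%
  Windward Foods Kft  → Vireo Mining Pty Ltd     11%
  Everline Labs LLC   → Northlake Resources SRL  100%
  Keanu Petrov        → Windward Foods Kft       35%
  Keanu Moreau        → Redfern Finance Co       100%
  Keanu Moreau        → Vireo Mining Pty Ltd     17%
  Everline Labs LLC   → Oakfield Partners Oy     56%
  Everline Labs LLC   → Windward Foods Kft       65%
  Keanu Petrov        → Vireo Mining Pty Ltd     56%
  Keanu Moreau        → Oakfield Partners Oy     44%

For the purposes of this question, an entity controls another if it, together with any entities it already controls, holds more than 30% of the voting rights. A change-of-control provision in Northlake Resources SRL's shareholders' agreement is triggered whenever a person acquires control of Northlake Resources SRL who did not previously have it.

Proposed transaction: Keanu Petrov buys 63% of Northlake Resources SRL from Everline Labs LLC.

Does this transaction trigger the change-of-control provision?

The purchase adds only to Keanu Petrov's holdings (Everline's stake shrinks), so Keanu Petrov is the only person who could newly come to control Northlake.
Keanu Petrov holds 35% of Windward, so Keanu Petrov controls Windward.
Windward and Keanu Petrov together hold 11% + 56% = 67% of Vireo, so Keanu Petrov controls Vireo.
Neither Keanu Petrov nor any entity Keanu Petrov controls holds any voting interest in Northlake.
So before the transaction, Keanu Petrov does not control Northlake.
After the purchase, Keanu Petrov holds 63% of Northlake directly, and Everline's stake falls to 37%.
Keanu Petrov holds 63% of Northlake, so Keanu Petrov controls Northlake.
Keanu Petrov did not control Northlake before and does after, so the clause is triggered.

Yes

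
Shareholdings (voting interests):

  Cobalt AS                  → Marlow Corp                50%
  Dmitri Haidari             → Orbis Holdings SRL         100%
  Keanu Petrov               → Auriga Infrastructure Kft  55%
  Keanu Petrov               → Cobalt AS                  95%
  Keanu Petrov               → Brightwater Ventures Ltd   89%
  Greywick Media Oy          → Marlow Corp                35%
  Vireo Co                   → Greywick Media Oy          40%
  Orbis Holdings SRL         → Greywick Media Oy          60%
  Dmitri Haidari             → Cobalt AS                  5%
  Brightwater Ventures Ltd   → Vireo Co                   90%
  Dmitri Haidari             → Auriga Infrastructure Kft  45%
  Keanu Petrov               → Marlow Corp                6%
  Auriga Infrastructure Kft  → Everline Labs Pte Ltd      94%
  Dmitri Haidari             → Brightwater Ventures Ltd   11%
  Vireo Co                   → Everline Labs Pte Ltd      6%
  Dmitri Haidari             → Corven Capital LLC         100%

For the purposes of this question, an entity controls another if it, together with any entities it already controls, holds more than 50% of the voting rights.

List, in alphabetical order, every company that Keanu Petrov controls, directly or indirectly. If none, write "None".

Auriga Infrastructure Kft, Brightwater Ventures Ltd, Cobalt AS, Everline Labs Pte Ltd, Marlow Corp, Vireo Co

Keanu holds 55% of Auriga, so Keanu controls Auriga.
Keanu holds 89% of Brightwater, so Keanu controls Brightwater.
Brightwater holds 90% of Vireo, so Keanu controls Vireo.
Vireo and Auriga together hold 6% + 94% = 100% of Everline, so Keanu controls Everline.
Keanu holds 95% of Cobalt, so Keanu controls Cobalt.
Cobalt and Keanu together hold 50% + 6% = 56% of Marlow, so Keanu controls Marlow.
No other company's threshold is met.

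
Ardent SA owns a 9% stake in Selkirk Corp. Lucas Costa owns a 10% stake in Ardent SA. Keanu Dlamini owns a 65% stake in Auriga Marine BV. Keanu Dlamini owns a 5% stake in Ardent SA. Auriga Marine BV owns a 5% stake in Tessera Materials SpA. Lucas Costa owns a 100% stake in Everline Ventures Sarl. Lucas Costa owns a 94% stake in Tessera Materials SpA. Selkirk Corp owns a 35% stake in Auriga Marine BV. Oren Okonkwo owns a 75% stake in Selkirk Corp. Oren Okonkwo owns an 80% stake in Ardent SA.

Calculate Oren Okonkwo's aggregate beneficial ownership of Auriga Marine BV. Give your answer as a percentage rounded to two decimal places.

28.77%

Oren reaches Auriga along 2 paths.
Via Ardent → Selkirk: 80% × 9% × 35% = 2.52%.
Via Selkirk: 75% × 35% = 26.25%.
Total: 2.52% + 26.25% = 28.77%.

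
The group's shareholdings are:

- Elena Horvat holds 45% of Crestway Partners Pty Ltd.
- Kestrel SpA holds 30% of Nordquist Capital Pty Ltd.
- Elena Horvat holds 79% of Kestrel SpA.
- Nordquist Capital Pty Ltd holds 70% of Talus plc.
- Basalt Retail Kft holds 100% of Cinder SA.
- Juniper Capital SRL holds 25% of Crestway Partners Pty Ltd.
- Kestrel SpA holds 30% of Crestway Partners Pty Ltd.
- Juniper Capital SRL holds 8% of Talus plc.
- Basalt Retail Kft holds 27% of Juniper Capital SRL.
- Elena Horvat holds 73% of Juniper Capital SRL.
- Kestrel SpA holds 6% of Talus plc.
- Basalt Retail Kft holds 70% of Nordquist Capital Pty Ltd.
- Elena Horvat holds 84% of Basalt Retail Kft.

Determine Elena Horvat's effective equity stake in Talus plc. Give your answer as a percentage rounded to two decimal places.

70.14%

Elena reaches Talus along 5 paths.
Via Basalt → Juniper: 84% × 27% × 8% = 1.8144%.
Via Juniper: 73% × 8% = 5.84%.
Via Kestrel → Nordquist: 79% × 30% × 70% = 16.59%.
Via Basalt → Nordquist: 84% × 70% × 70% = 41.16%.
Via Kestrel: 79% × 6% = 4.74%.
Total: 1.8144% + 5.84% + 16.59% + 41.16% + 4.74% = 70.1444%.
Rounded: 70.14%.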